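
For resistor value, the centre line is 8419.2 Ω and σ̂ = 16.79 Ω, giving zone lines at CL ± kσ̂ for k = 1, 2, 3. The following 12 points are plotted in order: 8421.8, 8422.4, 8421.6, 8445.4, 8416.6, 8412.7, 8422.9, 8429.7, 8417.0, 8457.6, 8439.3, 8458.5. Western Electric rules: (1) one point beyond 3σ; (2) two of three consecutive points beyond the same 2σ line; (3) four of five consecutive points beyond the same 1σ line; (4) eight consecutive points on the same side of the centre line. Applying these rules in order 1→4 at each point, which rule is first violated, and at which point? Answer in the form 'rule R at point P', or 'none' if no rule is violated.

rule 2 at point 12

Zone of each point (C = within 1σ̂, B = 1σ̂–2σ̂, A = 2σ̂–3σ̂, * = beyond 3σ̂; sign = side of CL): 1:+C, 2:+C, 3:+C, 4:+B, 5:-C, 6:-C, 7:+C, 8:+C, 9:-C, 10:+A, 11:+B, 12:+A
Rule 2 (two of three consecutive points beyond the same 2σ limit) is satisfied at point 12.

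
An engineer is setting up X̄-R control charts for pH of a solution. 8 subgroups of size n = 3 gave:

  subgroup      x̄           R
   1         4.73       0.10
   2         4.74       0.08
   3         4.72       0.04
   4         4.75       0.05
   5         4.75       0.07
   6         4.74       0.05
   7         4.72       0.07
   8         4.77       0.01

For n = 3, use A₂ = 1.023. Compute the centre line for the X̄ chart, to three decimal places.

4.740

X̄̄ = (4.73 + 4.74 + 4.72 + 4.75 + 4.75 + 4.74 + 4.72 + 4.77) / 8 = 37.9200 / 8 = 4.7400
CL = X̄̄ = 4.7400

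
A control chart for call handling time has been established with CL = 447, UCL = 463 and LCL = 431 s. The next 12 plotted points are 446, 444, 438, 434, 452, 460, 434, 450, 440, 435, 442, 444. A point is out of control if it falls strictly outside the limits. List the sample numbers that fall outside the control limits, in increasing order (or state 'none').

none

All 12 points lie within [431, 463].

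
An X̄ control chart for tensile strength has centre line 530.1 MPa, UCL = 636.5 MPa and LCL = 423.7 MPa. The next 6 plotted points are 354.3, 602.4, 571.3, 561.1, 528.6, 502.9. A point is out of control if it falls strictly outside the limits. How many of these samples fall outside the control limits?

1

Compare each point to [423.7, 636.5]: sample 1 = 354.3 < LCL.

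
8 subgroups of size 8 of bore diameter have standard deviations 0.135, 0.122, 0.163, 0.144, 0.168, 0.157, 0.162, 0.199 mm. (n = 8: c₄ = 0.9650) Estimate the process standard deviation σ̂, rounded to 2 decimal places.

s̄ = (0.135 + 0.122 + 0.163 + 0.144 + 0.168 + 0.157 + 0.162 + 0.199) / 8 = 0.1562
σ̂ = s̄ / c₄ = 0.1562 / 0.9650 = 0.1619

0.16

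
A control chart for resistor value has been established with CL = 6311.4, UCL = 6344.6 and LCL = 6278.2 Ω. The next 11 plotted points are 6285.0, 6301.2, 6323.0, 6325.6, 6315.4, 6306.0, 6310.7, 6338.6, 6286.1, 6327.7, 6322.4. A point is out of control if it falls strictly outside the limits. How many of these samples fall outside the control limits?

0

All 11 points lie within [6278.2, 6344.6].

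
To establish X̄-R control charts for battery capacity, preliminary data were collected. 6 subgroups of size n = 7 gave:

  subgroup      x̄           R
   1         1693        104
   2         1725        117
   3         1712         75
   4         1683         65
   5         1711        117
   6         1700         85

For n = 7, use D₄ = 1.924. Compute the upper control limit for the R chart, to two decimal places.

R̄ = (104 + 117 + 75 + 65 + 117 + 85) / 6 = 563.0000 / 6 = 93.8333
UCL_R = D₄·R̄ = 1.924 × 93.8333 = 180.5353

180.54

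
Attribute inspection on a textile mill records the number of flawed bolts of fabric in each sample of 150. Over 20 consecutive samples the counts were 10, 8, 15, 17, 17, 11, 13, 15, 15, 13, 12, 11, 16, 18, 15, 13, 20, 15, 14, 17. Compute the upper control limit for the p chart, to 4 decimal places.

p̄ = Σdᵢ / (k·n) = 285 / (20 × 150) = 0.09500
UCL = p̄ + 3·√(p̄(1−p̄)/n) = 0.09500 + 3 × √(0.09500×0.90500/150) = 0.09500 + 3 × 0.02394 = 0.16682

0.1668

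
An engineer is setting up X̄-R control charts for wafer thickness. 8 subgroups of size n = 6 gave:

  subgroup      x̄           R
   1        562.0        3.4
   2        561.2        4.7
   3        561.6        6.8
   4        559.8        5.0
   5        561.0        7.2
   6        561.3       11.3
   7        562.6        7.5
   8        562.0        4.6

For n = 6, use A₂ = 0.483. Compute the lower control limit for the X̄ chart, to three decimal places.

X̄̄ = (562.0 + 561.2 + 561.6 + 559.8 + 561.0 + 561.3 + 562.6 + 562.0) / 8 = 4491.5000 / 8 = 561.4375
R̄ = (3.4 + 4.7 + 6.8 + 5.0 + 7.2 + 11.3 + 7.5 + 4.6) / 8 = 50.5000 / 8 = 6.3125
LCL = X̄̄ − A₂·R̄ = 561.4375 − 0.483 × 6.3125 = 558.3886

558.389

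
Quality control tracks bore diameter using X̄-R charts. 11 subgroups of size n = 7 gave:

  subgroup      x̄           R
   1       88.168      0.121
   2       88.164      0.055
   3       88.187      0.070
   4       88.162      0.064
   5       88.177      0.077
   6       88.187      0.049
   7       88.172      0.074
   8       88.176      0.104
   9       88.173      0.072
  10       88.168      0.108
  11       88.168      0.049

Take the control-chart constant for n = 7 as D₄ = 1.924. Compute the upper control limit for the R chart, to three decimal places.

0.147

R̄ = (0.121 + 0.055 + 0.070 + 0.064 + 0.077 + 0.049 + 0.074 + 0.104 + 0.072 + 0.108 + 0.049) / 11 = 0.8430 / 11 = 0.0766
UCL_R = D₄·R̄ = 1.924 × 0.0766 = 0.1474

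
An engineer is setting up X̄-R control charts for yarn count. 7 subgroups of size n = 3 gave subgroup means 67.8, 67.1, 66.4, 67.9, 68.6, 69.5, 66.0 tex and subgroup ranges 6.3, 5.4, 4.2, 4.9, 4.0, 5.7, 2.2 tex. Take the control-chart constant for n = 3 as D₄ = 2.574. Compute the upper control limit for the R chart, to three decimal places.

R̄ = (6.3 + 5.4 + 4.2 + 4.9 + 4.0 + 5.7 + 2.2) / 7 = 32.7000 / 7 = 4.6714
UCL_R = D₄·R̄ = 2.574 × 4.6714 = 12.0243

12.024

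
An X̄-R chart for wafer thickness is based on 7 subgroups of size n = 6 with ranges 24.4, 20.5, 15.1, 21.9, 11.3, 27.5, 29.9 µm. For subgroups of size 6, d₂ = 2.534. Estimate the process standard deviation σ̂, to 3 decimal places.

R̄ = (24.4 + 20.5 + 15.1 + 21.9 + 11.3 + 27.5 + 29.9) / 7 = 21.5143
σ̂ = R̄ / d₂ = 21.5143 / 2.534 = 8.4902

8.490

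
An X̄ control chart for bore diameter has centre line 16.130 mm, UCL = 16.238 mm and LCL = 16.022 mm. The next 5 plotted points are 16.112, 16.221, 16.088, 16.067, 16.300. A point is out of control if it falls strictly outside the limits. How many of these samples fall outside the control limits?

1

Compare each point to [16.022, 16.238]: sample 5 = 16.300 > UCL.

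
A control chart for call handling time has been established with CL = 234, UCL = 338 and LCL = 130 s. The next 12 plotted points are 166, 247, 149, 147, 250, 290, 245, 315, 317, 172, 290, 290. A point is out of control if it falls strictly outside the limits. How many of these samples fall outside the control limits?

All 12 points lie within [130, 338].

0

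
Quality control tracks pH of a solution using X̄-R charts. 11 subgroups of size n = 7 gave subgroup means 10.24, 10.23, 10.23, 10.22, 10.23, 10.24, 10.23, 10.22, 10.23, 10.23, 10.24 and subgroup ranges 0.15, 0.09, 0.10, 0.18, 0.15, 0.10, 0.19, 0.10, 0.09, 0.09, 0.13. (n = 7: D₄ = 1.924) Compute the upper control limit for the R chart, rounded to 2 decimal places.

R̄ = (0.15 + 0.09 + 0.10 + 0.18 + 0.15 + 0.10 + 0.19 + 0.10 + 0.09 + 0.09 + 0.13) / 11 = 1.3700 / 11 = 0.1245
UCL_R = D₄·R̄ = 1.924 × 0.1245 = 0.2396

0.24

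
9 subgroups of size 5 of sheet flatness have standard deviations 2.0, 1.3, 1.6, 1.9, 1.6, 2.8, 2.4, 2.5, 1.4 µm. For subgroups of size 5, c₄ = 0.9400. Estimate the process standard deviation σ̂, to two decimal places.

2.07

s̄ = (2.0 + 1.3 + 1.6 + 1.9 + 1.6 + 2.8 + 2.4 + 2.5 + 1.4) / 9 = 1.9444
σ̂ = s̄ / c₄ = 1.9444 / 0.9400 = 2.0686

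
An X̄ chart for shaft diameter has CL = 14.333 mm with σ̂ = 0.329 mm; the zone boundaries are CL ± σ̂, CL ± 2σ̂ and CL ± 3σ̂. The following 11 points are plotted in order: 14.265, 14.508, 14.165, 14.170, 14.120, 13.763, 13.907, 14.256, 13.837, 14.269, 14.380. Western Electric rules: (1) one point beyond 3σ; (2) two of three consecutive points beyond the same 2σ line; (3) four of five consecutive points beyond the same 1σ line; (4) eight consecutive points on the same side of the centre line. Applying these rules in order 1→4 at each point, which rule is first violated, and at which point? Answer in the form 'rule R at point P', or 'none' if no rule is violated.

rule 4 at point 10

Zone of each point (C = within 1σ̂, B = 1σ̂–2σ̂, A = 2σ̂–3σ̂, * = beyond 3σ̂; sign = side of CL): 1:-C, 2:+C, 3:-C, 4:-C, 5:-C, 6:-B, 7:-B, 8:-C, 9:-B, 10:-C, 11:+C
Rule 4 (eight consecutive points on the same side of the centre line) is satisfied at point 10.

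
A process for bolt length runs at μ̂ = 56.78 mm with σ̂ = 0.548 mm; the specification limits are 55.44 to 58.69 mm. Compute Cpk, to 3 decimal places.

Cpu = (USL − μ̂) / (3σ̂) = (58.69 − 56.78) / (3 × 0.548) = 1.1618; Cpl = (μ̂ − LSL) / (3σ̂) = (56.78 − 55.44) / (3 × 0.548) = 0.8151; Cpk = min(Cpu, Cpl) = 0.8151

0.815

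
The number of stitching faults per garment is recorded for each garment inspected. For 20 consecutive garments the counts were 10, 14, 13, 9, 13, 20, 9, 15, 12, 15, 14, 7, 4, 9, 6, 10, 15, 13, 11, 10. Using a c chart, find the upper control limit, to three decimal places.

c̄ = (10 + 14 + 13 + 9 + 13 + 20 + 9 + 15 + 12 + 15 + 14 + 7 + 4 + 9 + 6 + 10 + 15 + 13 + 11 + 10) / 20 = 229 / 20 = 11.4500
UCL = c̄ + 3√c̄ = 11.4500 + 3 × √11.4500 = 11.4500 + 3 × 3.3838 = 21.6014

21.601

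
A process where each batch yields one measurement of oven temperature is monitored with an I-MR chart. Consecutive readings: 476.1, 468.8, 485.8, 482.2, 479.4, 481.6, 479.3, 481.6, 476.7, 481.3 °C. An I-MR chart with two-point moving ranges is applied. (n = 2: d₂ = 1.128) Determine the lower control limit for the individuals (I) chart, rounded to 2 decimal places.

X̄ = (476.1 + 468.8 + 485.8 + 482.2 + 479.4 + 481.6 + 479.3 + 481.6 + 476.7 + 481.3) / 10 = 479.2800
Moving ranges: 7.3, 17.0, 3.6, 2.8, 2.2, 2.3, 2.3, 4.9, 4.6; M̄R̄ = 47.0000 / 9 = 5.2222
LCL = X̄ − 3·M̄R̄/d₂ = 479.2800 − 3 × 5.2222 / 1.128 = 465.3911

465.39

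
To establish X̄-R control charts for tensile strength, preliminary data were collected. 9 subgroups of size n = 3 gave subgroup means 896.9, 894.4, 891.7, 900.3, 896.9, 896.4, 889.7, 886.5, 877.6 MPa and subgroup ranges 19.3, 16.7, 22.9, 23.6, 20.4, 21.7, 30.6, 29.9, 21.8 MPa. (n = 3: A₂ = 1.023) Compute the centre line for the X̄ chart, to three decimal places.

892.267

X̄̄ = (896.9 + 894.4 + 891.7 + 900.3 + 896.9 + 896.4 + 889.7 + 886.5 + 877.6) / 9 = 8030.4000 / 9 = 892.2667
CL = X̄̄ = 892.2667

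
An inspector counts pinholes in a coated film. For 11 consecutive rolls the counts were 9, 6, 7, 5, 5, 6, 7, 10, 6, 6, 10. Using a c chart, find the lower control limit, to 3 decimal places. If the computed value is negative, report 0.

0.000

c̄ = (9 + 6 + 7 + 5 + 5 + 6 + 7 + 10 + 6 + 6 + 10) / 11 = 77 / 11 = 7.0000
LCL = c̄ − 3√c̄ = 7.0000 − 3 × 2.6458 = -0.9373 → 0 (cannot be negative)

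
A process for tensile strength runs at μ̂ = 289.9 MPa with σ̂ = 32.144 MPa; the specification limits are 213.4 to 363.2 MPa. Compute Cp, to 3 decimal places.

Cp = (USL − LSL) / (6σ̂) = (363.2 − 213.4) / (6 × 32.144) = 149.8000 / 192.8640 = 0.7767

0.777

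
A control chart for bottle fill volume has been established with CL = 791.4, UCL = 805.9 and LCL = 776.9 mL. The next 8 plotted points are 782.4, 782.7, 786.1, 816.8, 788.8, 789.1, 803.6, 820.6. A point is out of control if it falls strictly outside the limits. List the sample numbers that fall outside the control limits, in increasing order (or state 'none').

4, 8

Compare each point to [776.9, 805.9]: sample 4 = 816.8 > UCL; sample 8 = 820.6 > UCL.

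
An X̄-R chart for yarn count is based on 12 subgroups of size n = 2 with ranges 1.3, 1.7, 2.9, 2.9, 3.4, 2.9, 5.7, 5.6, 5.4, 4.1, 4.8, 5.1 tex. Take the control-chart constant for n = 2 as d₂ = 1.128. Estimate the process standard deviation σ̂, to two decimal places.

R̄ = (1.3 + 1.7 + 2.9 + 2.9 + 3.4 + 2.9 + 5.7 + 5.6 + 5.4 + 4.1 + 4.8 + 5.1) / 12 = 3.8167
σ̂ = R̄ / d₂ = 3.8167 / 1.128 = 3.3836

3.38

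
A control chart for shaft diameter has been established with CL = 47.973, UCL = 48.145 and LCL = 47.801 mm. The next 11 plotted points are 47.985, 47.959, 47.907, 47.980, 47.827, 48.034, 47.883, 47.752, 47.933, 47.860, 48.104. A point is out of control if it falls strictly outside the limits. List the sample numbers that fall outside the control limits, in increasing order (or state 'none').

Compare each point to [47.801, 48.145]: sample 8 = 47.752 < LCL.

8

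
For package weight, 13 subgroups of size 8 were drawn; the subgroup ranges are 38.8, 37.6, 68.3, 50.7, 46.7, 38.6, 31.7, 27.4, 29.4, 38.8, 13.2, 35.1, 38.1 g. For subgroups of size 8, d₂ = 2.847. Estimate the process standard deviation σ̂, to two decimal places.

13.36

R̄ = (38.8 + 37.6 + 68.3 + 50.7 + 46.7 + 38.6 + 31.7 + 27.4 + 29.4 + 38.8 + 13.2 + 35.1 + 38.1) / 13 = 38.0308
σ̂ = R̄ / d₂ = 38.0308 / 2.847 = 13.3582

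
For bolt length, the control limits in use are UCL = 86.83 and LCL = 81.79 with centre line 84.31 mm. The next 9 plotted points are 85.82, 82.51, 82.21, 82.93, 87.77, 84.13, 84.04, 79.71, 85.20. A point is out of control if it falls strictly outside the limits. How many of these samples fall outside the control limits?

Compare each point to [81.79, 86.83]: sample 5 = 87.77 > UCL; sample 8 = 79.71 < LCL.

2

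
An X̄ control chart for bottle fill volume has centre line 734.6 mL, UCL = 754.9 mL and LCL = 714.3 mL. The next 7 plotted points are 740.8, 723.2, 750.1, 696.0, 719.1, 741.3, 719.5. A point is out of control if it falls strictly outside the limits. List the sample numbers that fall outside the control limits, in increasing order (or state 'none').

4

Compare each point to [714.3, 754.9]: sample 4 = 696.0 < LCL.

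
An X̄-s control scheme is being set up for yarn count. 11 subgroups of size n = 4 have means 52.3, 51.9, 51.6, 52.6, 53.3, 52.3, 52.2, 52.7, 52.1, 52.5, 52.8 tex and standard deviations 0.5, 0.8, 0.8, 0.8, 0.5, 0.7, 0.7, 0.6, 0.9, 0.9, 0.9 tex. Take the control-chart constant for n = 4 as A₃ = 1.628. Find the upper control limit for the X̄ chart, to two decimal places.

X̄̄ = (52.3 + 51.9 + 51.6 + 52.6 + 53.3 + 52.3 + 52.2 + 52.7 + 52.1 + 52.5 + 52.8) / 11 = 52.3909
s̄ = (0.5 + 0.8 + 0.8 + 0.8 + 0.5 + 0.7 + 0.7 + 0.6 + 0.9 + 0.9 + 0.9) / 11 = 0.7364
UCL = X̄̄ + A₃·s̄ = 52.3909 + 1.628 × 0.7364 = 53.5897

53.59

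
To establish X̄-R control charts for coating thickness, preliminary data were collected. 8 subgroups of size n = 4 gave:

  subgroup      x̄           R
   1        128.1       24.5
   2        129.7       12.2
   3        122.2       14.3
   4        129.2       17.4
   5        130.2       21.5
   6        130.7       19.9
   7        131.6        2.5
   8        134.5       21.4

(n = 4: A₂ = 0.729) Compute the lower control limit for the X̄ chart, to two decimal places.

X̄̄ = (128.1 + 129.7 + 122.2 + 129.2 + 130.2 + 130.7 + 131.6 + 134.5) / 8 = 1036.2000 / 8 = 129.5250
R̄ = (24.5 + 12.2 + 14.3 + 17.4 + 21.5 + 19.9 + 2.5 + 21.4) / 8 = 133.7000 / 8 = 16.7125
LCL = X̄̄ − A₂·R̄ = 129.5250 − 0.729 × 16.7125 = 117.3416

117.34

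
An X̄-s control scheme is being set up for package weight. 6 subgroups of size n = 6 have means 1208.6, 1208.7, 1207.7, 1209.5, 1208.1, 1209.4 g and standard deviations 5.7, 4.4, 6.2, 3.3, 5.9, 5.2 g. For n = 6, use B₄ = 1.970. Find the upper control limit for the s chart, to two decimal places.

10.08

s̄ = (5.7 + 4.4 + 6.2 + 3.3 + 5.9 + 5.2) / 6 = 5.1167
UCL_s = B₄·s̄ = 1.970 × 5.1167 = 10.0798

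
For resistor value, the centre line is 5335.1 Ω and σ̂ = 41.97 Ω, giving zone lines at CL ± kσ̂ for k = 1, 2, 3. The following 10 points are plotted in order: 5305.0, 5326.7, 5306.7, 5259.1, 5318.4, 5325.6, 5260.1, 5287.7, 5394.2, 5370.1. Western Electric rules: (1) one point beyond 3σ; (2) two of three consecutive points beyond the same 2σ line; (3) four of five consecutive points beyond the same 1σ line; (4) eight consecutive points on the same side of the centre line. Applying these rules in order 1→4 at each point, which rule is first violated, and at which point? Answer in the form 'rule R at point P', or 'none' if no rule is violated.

rule 4 at point 8

Zone of each point (C = within 1σ̂, B = 1σ̂–2σ̂, A = 2σ̂–3σ̂, * = beyond 3σ̂; sign = side of CL): 1:-C, 2:-C, 3:-C, 4:-B, 5:-C, 6:-C, 7:-B, 8:-B, 9:+B, 10:+C
Rule 4 (eight consecutive points on the same side of the centre line) is satisfied at point 8.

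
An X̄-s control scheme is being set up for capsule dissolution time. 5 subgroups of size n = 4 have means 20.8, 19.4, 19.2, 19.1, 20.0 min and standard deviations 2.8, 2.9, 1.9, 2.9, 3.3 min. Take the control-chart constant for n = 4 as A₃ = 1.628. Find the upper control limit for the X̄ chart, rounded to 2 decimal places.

X̄̄ = (20.8 + 19.4 + 19.2 + 19.1 + 20.0) / 5 = 19.7000
s̄ = (2.8 + 2.9 + 1.9 + 2.9 + 3.3) / 5 = 2.7600
UCL = X̄̄ + A₃·s̄ = 19.7000 + 1.628 × 2.7600 = 24.1933

24.19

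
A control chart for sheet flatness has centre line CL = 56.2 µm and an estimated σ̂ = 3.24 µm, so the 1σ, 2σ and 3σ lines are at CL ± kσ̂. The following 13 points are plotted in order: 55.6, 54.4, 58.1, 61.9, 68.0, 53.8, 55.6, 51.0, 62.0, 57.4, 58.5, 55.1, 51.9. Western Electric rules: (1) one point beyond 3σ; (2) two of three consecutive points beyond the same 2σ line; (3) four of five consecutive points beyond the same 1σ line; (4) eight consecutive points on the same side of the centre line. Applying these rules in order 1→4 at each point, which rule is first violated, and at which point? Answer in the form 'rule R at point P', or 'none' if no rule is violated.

Zone of each point (C = within 1σ̂, B = 1σ̂–2σ̂, A = 2σ̂–3σ̂, * = beyond 3σ̂; sign = side of CL): 1:-C, 2:-C, 3:+C, 4:+B, 5:+*, 6:-C, 7:-C, 8:-B, 9:+B, 10:+C, 11:+C, 12:-C, 13:-B
Rule 1 (one point beyond the 3σ limits) is satisfied at point 5.

rule 1 at point 5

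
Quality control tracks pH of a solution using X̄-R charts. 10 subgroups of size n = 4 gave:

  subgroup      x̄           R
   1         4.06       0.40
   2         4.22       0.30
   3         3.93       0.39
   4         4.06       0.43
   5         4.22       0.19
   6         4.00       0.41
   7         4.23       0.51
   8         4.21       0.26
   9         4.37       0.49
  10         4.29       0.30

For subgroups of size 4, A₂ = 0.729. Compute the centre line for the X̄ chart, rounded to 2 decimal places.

X̄̄ = (4.06 + 4.22 + 3.93 + 4.06 + 4.22 + 4.00 + 4.23 + 4.21 + 4.37 + 4.29) / 10 = 41.5900 / 10 = 4.1590
CL = X̄̄ = 4.1590

4.16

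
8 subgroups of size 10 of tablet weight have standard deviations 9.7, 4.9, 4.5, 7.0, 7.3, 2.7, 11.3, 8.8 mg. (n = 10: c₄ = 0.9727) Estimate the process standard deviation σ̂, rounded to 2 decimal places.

s̄ = (9.7 + 4.9 + 4.5 + 7.0 + 7.3 + 2.7 + 11.3 + 8.8) / 8 = 7.0250
σ̂ = s̄ / c₄ = 7.0250 / 0.9727 = 7.2222

7.22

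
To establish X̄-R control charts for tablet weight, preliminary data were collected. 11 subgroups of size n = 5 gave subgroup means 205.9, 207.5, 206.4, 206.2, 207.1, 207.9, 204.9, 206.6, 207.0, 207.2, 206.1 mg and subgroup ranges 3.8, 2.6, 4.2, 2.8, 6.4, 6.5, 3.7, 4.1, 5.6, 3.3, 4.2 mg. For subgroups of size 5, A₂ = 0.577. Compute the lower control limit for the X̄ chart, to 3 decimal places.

X̄̄ = (205.9 + 207.5 + 206.4 + 206.2 + 207.1 + 207.9 + 204.9 + 206.6 + 207.0 + 207.2 + 206.1) / 11 = 2272.8000 / 11 = 206.6182
R̄ = (3.8 + 2.6 + 4.2 + 2.8 + 6.4 + 6.5 + 3.7 + 4.1 + 5.6 + 3.3 + 4.2) / 11 = 47.2000 / 11 = 4.2909
LCL = X̄̄ − A₂·R̄ = 206.6182 − 0.577 × 4.2909 = 204.1423

204.142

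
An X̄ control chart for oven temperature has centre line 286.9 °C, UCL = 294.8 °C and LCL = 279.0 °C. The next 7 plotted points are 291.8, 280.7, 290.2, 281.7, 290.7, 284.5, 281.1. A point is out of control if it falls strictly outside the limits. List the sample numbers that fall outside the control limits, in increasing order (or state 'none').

none

All 7 points lie within [279.0, 294.8].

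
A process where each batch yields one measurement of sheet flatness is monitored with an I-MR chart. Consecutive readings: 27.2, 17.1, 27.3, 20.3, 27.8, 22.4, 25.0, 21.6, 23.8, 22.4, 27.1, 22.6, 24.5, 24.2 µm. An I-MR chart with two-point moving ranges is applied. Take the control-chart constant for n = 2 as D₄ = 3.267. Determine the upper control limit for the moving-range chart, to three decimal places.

15.380

Moving ranges: 10.1, 10.2, 7.0, 7.5, 5.4, 2.6, 3.4, 2.2, 1.4, 4.7, 4.5, 1.9, 0.3; M̄R̄ = 61.2000 / 13 = 4.7077
UCL_MR = D₄·M̄R̄ = 3.267 × 4.7077 = 15.3800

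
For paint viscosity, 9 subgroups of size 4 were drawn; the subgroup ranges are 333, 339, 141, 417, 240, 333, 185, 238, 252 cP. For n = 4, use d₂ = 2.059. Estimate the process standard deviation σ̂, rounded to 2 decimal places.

133.72

R̄ = (333 + 339 + 141 + 417 + 240 + 333 + 185 + 238 + 252) / 9 = 275.3333
σ̂ = R̄ / d₂ = 275.3333 / 2.059 = 133.7219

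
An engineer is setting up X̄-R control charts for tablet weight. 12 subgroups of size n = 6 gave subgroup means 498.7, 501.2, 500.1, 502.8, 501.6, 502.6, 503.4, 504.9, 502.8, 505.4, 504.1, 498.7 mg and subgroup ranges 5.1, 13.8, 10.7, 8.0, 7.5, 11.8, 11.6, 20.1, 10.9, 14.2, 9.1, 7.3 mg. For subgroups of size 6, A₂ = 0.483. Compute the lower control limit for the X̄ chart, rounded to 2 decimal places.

X̄̄ = (498.7 + 501.2 + 500.1 + 502.8 + 501.6 + 502.6 + 503.4 + 504.9 + 502.8 + 505.4 + 504.1 + 498.7) / 12 = 6026.3000 / 12 = 502.1917
R̄ = (5.1 + 13.8 + 10.7 + 8.0 + 7.5 + 11.8 + 11.6 + 20.1 + 10.9 + 14.2 + 9.1 + 7.3) / 12 = 130.1000 / 12 = 10.8417
LCL = X̄̄ − A₂·R̄ = 502.1917 − 0.483 × 10.8417 = 496.9551

496.96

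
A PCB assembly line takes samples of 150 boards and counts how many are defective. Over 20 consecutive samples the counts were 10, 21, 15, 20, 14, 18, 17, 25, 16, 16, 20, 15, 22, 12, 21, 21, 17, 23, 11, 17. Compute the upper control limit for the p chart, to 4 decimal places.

0.1957

p̄ = Σdᵢ / (k·n) = 351 / (20 × 150) = 0.11700
UCL = p̄ + 3·√(p̄(1−p̄)/n) = 0.11700 + 3 × √(0.11700×0.88300/150) = 0.11700 + 3 × 0.02624 = 0.19573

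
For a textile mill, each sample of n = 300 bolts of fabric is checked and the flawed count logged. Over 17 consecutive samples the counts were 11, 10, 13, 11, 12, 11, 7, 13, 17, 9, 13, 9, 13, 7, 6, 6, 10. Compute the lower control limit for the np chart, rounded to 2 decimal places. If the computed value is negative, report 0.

p̄ = Σdᵢ / (k·n) = 178 / (17 × 300) = 0.03490
LCL = np̄ − 3·√(np̄(1−p̄)) = 10.4706 − 3 × 3.1789 = 0.9340

0.93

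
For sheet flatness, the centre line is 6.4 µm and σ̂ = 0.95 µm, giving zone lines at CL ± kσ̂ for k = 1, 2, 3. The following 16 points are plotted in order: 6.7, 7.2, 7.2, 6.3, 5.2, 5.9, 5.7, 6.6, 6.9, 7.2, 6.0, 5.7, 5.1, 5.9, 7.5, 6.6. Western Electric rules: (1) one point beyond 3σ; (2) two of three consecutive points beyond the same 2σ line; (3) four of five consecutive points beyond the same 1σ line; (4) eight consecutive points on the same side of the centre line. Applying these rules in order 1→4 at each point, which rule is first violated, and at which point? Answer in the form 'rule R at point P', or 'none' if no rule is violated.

none

Zone of each point (C = within 1σ̂, B = 1σ̂–2σ̂, A = 2σ̂–3σ̂, * = beyond 3σ̂; sign = side of CL): 1:+C, 2:+C, 3:+C, 4:-C, 5:-B, 6:-C, 7:-C, 8:+C, 9:+C, 10:+C, 11:-C, 12:-C, 13:-B, 14:-C, 15:+B, 16:+C
No rule fires across all 16 points.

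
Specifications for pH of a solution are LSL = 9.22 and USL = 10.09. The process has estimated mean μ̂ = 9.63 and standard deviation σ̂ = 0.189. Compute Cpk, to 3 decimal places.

Cpu = (USL − μ̂) / (3σ̂) = (10.09 − 9.63) / (3 × 0.189) = 0.8113; Cpl = (μ̂ − LSL) / (3σ̂) = (9.63 − 9.22) / (3 × 0.189) = 0.7231; Cpk = min(Cpu, Cpl) = 0.7231

0.723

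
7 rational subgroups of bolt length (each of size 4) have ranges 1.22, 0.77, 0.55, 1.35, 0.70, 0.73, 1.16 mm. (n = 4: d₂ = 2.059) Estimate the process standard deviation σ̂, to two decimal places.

0.45

R̄ = (1.22 + 0.77 + 0.55 + 1.35 + 0.70 + 0.73 + 1.16) / 7 = 0.9257
σ̂ = R̄ / d₂ = 0.9257 / 2.059 = 0.4496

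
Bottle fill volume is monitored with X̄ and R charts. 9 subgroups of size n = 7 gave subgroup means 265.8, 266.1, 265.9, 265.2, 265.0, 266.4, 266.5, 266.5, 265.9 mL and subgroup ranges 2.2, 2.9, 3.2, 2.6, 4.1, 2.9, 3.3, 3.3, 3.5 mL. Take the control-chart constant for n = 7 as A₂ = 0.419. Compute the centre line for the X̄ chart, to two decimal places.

265.92

X̄̄ = (265.8 + 266.1 + 265.9 + 265.2 + 265.0 + 266.4 + 266.5 + 266.5 + 265.9) / 9 = 2393.3000 / 9 = 265.9222
CL = X̄̄ = 265.9222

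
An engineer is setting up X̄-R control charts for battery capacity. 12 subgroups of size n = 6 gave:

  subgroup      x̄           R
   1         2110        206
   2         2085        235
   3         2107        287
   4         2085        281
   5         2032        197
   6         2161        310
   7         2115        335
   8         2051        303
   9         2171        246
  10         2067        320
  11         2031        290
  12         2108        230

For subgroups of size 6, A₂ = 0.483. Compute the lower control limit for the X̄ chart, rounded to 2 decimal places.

X̄̄ = (2110 + 2085 + 2107 + 2085 + 2032 + 2161 + 2115 + 2051 + 2171 + 2067 + 2031 + 2108) / 12 = 25123.0000 / 12 = 2093.5833
R̄ = (206 + 235 + 287 + 281 + 197 + 310 + 335 + 303 + 246 + 320 + 290 + 230) / 12 = 3240.0000 / 12 = 270.0000
LCL = X̄̄ − A₂·R̄ = 2093.5833 − 0.483 × 270.0000 = 1963.1733

1963.17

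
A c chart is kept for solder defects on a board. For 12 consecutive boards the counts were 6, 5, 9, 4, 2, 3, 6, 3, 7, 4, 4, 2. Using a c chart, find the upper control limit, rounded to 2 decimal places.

c̄ = (6 + 5 + 9 + 4 + 2 + 3 + 6 + 3 + 7 + 4 + 4 + 2) / 12 = 55 / 12 = 4.5833
UCL = c̄ + 3√c̄ = 4.5833 + 3 × √4.5833 = 4.5833 + 3 × 2.1409 = 11.0059

11.01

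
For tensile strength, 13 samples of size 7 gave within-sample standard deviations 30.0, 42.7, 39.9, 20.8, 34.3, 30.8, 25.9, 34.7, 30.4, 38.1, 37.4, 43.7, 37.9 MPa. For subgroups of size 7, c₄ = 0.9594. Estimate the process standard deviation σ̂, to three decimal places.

35.808

s̄ = (30.0 + 42.7 + 39.9 + 20.8 + 34.3 + 30.8 + 25.9 + 34.7 + 30.4 + 38.1 + 37.4 + 43.7 + 37.9) / 13 = 34.3538
σ̂ = s̄ / c₄ = 34.3538 / 0.9594 = 35.8076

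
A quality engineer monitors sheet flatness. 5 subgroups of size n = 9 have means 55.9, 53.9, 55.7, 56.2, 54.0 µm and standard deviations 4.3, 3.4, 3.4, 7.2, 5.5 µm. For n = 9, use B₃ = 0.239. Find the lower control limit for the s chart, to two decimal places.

s̄ = (4.3 + 3.4 + 3.4 + 7.2 + 5.5) / 5 = 4.7600
LCL_s = B₃·s̄ = 0.239 × 4.7600 = 1.1376

1.14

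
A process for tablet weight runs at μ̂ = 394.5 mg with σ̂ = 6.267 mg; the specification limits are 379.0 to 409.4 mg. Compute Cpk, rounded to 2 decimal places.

Cpu = (USL − μ̂) / (3σ̂) = (409.4 − 394.5) / (3 × 6.267) = 0.7925; Cpl = (μ̂ − LSL) / (3σ̂) = (394.5 − 379.0) / (3 × 6.267) = 0.8244; Cpk = min(Cpu, Cpl) = 0.7925

0.79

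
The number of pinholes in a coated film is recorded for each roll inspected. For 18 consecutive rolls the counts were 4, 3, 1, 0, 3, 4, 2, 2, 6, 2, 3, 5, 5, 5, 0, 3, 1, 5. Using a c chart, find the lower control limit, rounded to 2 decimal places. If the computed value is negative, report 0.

c̄ = (4 + 3 + 1 + 0 + 3 + 4 + 2 + 2 + 6 + 2 + 3 + 5 + 5 + 5 + 0 + 3 + 1 + 5) / 18 = 54 / 18 = 3.0000
LCL = c̄ − 3√c̄ = 3.0000 − 3 × 1.7321 = -2.1962 → 0 (cannot be negative)

0.00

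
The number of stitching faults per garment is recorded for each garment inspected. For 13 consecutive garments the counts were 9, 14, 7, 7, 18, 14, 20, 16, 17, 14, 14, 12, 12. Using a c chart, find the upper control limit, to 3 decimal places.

c̄ = (9 + 14 + 7 + 7 + 18 + 14 + 20 + 16 + 17 + 14 + 14 + 12 + 12) / 13 = 174 / 13 = 13.3846
UCL = c̄ + 3√c̄ = 13.3846 + 3 × √13.3846 = 13.3846 + 3 × 3.6585 = 24.3601

24.360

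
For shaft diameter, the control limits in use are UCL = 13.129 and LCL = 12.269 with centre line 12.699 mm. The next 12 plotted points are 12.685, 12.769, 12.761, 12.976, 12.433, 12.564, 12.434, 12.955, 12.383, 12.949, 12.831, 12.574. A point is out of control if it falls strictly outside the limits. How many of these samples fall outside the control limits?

0

All 12 points lie within [12.269, 13.129].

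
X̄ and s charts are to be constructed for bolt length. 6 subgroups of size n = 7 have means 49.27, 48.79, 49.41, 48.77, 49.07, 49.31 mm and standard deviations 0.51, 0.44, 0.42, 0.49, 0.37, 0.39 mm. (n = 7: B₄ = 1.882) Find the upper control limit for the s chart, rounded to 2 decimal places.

0.82

s̄ = (0.51 + 0.44 + 0.42 + 0.49 + 0.37 + 0.39) / 6 = 0.4367
UCL_s = B₄·s̄ = 1.882 × 0.4367 = 0.8218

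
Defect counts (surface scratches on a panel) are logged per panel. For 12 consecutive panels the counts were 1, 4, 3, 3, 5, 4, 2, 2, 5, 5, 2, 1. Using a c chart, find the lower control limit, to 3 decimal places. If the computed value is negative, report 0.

c̄ = (1 + 4 + 3 + 3 + 5 + 4 + 2 + 2 + 5 + 5 + 2 + 1) / 12 = 37 / 12 = 3.0833
LCL = c̄ − 3√c̄ = 3.0833 − 3 × 1.7559 = -2.1845 → 0 (cannot be negative)

0.000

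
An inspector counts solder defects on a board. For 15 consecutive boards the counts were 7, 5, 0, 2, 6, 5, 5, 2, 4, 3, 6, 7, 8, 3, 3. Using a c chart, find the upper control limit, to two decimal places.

10.69

c̄ = (7 + 5 + 0 + 2 + 6 + 5 + 5 + 2 + 4 + 3 + 6 + 7 + 8 + 3 + 3) / 15 = 66 / 15 = 4.4000
UCL = c̄ + 3√c̄ = 4.4000 + 3 × √4.4000 = 4.4000 + 3 × 2.0976 = 10.6929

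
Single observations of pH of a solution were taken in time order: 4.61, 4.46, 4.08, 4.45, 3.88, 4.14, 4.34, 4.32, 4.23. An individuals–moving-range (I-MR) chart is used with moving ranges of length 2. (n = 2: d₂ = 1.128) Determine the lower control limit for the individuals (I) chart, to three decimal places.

X̄ = (4.61 + 4.46 + 4.08 + 4.45 + 3.88 + 4.14 + 4.34 + 4.32 + 4.23) / 9 = 4.2789
Moving ranges: 0.15, 0.38, 0.37, 0.57, 0.26, 0.20, 0.02, 0.09; M̄R̄ = 2.0400 / 8 = 0.2550
LCL = X̄ − 3·M̄R̄/d₂ = 4.2789 − 3 × 0.2550 / 1.128 = 3.6007

3.601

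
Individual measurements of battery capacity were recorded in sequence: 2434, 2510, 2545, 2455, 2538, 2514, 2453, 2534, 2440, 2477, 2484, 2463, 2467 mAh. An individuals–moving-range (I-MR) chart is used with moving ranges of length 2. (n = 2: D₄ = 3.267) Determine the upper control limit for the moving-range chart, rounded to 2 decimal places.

Moving ranges: 76, 35, 90, 83, 24, 61, 81, 94, 37, 7, 21, 4; M̄R̄ = 613.0000 / 12 = 51.0833
UCL_MR = D₄·M̄R̄ = 3.267 × 51.0833 = 166.8893

166.89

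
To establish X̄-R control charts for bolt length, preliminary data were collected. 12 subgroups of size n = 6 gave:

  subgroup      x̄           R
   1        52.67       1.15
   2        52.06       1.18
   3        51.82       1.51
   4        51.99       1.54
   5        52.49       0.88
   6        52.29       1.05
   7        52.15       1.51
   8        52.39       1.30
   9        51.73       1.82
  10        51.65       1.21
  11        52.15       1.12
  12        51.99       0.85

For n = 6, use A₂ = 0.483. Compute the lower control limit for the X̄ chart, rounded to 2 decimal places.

X̄̄ = (52.67 + 52.06 + 51.82 + 51.99 + 52.49 + 52.29 + 52.15 + 52.39 + 51.73 + 51.65 + 52.15 + 51.99) / 12 = 625.3800 / 12 = 52.1150
R̄ = (1.15 + 1.18 + 1.51 + 1.54 + 0.88 + 1.05 + 1.51 + 1.30 + 1.82 + 1.21 + 1.12 + 0.85) / 12 = 15.1200 / 12 = 1.2600
LCL = X̄̄ − A₂·R̄ = 52.1150 − 0.483 × 1.2600 = 51.5064

51.51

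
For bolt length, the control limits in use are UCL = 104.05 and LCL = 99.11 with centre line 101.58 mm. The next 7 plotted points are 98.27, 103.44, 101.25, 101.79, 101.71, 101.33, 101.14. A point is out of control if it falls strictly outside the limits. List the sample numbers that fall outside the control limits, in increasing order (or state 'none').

Compare each point to [99.11, 104.05]: sample 1 = 98.27 < LCL.

1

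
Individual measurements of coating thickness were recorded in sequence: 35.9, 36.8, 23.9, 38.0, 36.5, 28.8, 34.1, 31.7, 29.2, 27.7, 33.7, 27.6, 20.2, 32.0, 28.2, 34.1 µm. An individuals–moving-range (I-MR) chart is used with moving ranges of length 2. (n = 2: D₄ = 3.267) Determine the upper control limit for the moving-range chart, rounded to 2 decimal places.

19.56

Moving ranges: 0.9, 12.9, 14.1, 1.5, 7.7, 5.3, 2.4, 2.5, 1.5, 6.0, 6.1, 7.4, 11.8, 3.8, 5.9; M̄R̄ = 89.8000 / 15 = 5.9867
UCL_MR = D₄·M̄R̄ = 3.267 × 5.9867 = 19.5584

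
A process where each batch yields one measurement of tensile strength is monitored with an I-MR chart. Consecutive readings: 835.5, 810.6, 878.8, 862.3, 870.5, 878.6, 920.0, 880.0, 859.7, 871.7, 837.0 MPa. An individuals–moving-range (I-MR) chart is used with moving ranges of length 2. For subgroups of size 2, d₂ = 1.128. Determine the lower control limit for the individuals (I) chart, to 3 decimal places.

791.112

X̄ = (835.5 + 810.6 + 878.8 + 862.3 + 870.5 + 878.6 + 920.0 + 880.0 + 859.7 + 871.7 + 837.0) / 11 = 864.0636
Moving ranges: 24.9, 68.2, 16.5, 8.2, 8.1, 41.4, 40.0, 20.3, 12.0, 34.7; M̄R̄ = 274.3000 / 10 = 27.4300
LCL = X̄ − 3·M̄R̄/d₂ = 864.0636 − 3 × 27.4300 / 1.128 = 791.1115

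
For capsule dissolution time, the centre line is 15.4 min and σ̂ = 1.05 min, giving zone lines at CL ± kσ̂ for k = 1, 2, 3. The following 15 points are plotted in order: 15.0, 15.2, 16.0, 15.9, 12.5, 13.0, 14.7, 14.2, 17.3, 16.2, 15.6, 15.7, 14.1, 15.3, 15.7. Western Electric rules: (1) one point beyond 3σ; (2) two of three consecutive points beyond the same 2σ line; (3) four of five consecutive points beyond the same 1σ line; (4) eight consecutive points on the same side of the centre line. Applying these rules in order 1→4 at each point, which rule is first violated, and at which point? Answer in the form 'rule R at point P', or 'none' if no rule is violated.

rule 2 at point 6

Zone of each point (C = within 1σ̂, B = 1σ̂–2σ̂, A = 2σ̂–3σ̂, * = beyond 3σ̂; sign = side of CL): 1:-C, 2:-C, 3:+C, 4:+C, 5:-A, 6:-A, 7:-C, 8:-B, 9:+B, 10:+C, 11:+C, 12:+C, 13:-B, 14:-C, 15:+C
Rule 2 (two of three consecutive points beyond the same 2σ limit) is satisfied at point 6.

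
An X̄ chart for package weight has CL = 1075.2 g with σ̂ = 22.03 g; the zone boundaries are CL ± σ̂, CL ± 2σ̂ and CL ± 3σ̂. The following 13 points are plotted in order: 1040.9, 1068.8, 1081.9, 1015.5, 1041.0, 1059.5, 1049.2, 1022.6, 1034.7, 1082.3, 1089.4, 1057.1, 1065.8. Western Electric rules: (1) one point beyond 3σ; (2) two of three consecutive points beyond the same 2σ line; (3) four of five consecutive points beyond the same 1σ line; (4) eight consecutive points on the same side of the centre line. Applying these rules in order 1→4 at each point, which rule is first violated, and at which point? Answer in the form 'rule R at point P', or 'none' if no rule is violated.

Zone of each point (C = within 1σ̂, B = 1σ̂–2σ̂, A = 2σ̂–3σ̂, * = beyond 3σ̂; sign = side of CL): 1:-B, 2:-C, 3:+C, 4:-A, 5:-B, 6:-C, 7:-B, 8:-A, 9:-B, 10:+C, 11:+C, 12:-C, 13:-C
Rule 3 (four of five consecutive points beyond the same 1σ limit) is satisfied at point 8.

rule 3 at point 8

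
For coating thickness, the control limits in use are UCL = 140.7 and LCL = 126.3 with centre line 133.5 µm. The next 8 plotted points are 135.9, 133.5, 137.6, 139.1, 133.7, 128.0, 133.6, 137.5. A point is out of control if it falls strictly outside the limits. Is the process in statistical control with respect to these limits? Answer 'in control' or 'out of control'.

in control

All 8 points lie within [126.3, 140.7].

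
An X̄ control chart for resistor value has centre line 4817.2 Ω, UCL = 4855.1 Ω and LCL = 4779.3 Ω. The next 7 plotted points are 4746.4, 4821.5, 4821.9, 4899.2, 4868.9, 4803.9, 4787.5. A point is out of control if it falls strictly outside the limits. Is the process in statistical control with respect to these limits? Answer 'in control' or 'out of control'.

out of control

Compare each point to [4779.3, 4855.1]: sample 1 = 4746.4 < LCL; sample 4 = 4899.2 > UCL; sample 5 = 4868.9 > UCL.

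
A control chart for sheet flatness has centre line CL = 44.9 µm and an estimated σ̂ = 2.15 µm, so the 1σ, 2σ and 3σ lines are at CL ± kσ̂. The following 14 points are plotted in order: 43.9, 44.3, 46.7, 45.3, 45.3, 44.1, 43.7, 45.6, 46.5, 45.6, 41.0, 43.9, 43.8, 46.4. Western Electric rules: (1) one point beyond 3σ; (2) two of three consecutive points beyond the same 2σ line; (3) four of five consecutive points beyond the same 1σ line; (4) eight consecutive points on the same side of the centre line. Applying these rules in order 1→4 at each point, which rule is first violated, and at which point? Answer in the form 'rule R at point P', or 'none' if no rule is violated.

Zone of each point (C = within 1σ̂, B = 1σ̂–2σ̂, A = 2σ̂–3σ̂, * = beyond 3σ̂; sign = side of CL): 1:-C, 2:-C, 3:+C, 4:+C, 5:+C, 6:-C, 7:-C, 8:+C, 9:+C, 10:+C, 11:-B, 12:-C, 13:-C, 14:+C
No rule fires across all 14 points.

none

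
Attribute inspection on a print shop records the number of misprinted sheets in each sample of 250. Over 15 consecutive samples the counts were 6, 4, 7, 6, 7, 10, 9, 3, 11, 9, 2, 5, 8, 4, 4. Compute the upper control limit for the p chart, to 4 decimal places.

p̄ = Σdᵢ / (k·n) = 95 / (15 × 250) = 0.02533
UCL = p̄ + 3·√(p̄(1−p̄)/n) = 0.02533 + 3 × √(0.02533×0.97467/250) = 0.02533 + 3 × 0.00994 = 0.05515

0.0551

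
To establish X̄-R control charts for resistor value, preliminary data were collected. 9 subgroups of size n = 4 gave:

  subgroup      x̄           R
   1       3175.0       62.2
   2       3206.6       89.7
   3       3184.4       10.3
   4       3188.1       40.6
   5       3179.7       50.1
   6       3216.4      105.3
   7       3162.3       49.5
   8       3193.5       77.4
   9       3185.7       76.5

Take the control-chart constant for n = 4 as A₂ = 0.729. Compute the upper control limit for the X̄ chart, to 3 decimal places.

X̄̄ = (3175.0 + 3206.6 + 3184.4 + 3188.1 + 3179.7 + 3216.4 + 3162.3 + 3193.5 + 3185.7) / 9 = 28691.7000 / 9 = 3187.9667
R̄ = (62.2 + 89.7 + 10.3 + 40.6 + 50.1 + 105.3 + 49.5 + 77.4 + 76.5) / 9 = 561.6000 / 9 = 62.4000
UCL = X̄̄ + A₂·R̄ = 3187.9667 + 0.729 × 62.4000 = 3233.4563

3233.456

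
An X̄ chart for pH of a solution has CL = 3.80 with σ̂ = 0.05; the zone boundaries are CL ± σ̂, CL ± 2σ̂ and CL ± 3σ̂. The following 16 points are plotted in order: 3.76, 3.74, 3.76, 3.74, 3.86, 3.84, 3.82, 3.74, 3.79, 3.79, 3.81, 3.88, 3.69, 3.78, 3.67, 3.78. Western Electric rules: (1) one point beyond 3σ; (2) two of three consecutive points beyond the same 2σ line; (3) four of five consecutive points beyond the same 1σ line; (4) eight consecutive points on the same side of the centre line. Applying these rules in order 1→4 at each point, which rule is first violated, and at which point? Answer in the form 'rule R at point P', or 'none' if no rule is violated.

Zone of each point (C = within 1σ̂, B = 1σ̂–2σ̂, A = 2σ̂–3σ̂, * = beyond 3σ̂; sign = side of CL): 1:-C, 2:-B, 3:-C, 4:-B, 5:+B, 6:+C, 7:+C, 8:-B, 9:-C, 10:-C, 11:+C, 12:+B, 13:-A, 14:-C, 15:-A, 16:-C
Rule 2 (two of three consecutive points beyond the same 2σ limit) is satisfied at point 15.

rule 2 at point 15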